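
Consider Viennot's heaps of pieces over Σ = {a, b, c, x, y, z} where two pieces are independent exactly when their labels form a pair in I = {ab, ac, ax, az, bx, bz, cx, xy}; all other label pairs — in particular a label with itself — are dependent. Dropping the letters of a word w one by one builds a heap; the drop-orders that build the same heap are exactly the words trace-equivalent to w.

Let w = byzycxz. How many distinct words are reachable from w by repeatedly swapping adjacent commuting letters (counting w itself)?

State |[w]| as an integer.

piece 0:b — minimal
piece 1:y rests on {0:b}
piece 2:z rests on {1:y}
piece 3:y rests on {2:z}
piece 4:c rests on {3:y}
piece 5:x rests on {2:z}
piece 6:z rests on {4:c, 5:x}
minimal pieces: {0:b}
ways to finish when only these pieces remain (= sum over removing one remaining piece with nothing left below it):
  1 left: {6}→1
  2 left: {4,6}→1  {5,6}→1
  3 left: {3,4,6}→1  {4,5,6}→2
  4 left: {3,4,5,6}→3
  5 left: {2,3,4,5,6}→3
  placing 0:b first → 3 extensions

3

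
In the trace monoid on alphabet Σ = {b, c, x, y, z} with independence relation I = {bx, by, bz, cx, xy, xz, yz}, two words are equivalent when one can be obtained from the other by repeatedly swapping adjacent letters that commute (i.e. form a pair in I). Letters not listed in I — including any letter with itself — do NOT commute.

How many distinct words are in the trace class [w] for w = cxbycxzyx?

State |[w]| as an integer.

336

0(c) covers ∅
1(x) covers ∅
2(b) covers 0:c
3(y) covers 0:c
4(c) covers 2:b, 3:y
5(x) covers 1:x
6(z) covers 4:c
7(y) covers 4:c
8(x) covers 5:x
floor of heap: 0:c, 1:x
completions by unplaced set U, small U first (add the entries for U minus each lowest piece of U):
  |U|=1: {6}:1  {7}:1  {8}:1
  |U|=2: {5,8}:1  {6,7}:2  {6,8}:2  {7,8}:2
  |U|=3: {1,5,8}:1  {4,6,7}:2  {5,6,8}:3  {5,7,8}:3  {6,7,8}:6
  |U|=4: {1,5,6,8}:4  {1,5,7,8}:4  {2,4,6,7}:2  {3,4,6,7}:2  {4,6,7,8}:8  {5,6,7,8}:12
  |U|=5: {1,5,6,7,8}:20  {2,3,4,6,7}:4  {2,4,6,7,8}:10  {3,4,6,7,8}:10  {4,5,6,7,8}:20
  |U|=6: {0,2,3,4,6,7}:4  {1,4,5,6,7,8}:40  {2,3,4,6,7,8}:24  {2,4,5,6,7,8}:30  {3,4,5,6,7,8}:30
  |U|=7: {0,2,3,4,6,7,8}:28  {1,2,4,5,6,7,8}:70  {1,3,4,5,6,7,8}:70  {2,3,4,5,6,7,8}:84
  start at 0(c): 224
  start at 1(x): 112
sum over floor = 336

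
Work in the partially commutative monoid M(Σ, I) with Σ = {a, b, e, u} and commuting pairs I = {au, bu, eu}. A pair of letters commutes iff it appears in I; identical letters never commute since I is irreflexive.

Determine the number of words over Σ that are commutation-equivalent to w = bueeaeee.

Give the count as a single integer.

piece 0:b — minimal
piece 1:u — minimal
piece 2:e rests on {0:b}
piece 3:e rests on {2:e}
piece 4:a rests on {3:e}
piece 5:e rests on {4:a}
piece 6:e rests on {5:e}
piece 7:e rests on {6:e}
minimal pieces: {0:b, 1:u}
ways to finish when only these pieces remain (= sum over removing one remaining piece with nothing left below it):
  1 left: {1}→1  {7}→1
  2 left: {1,7}→2  {6,7}→1
  3 left: {1,6,7}→3  {5,6,7}→1
  4 left: {1,5,6,7}→4  {4,5,6,7}→1
  5 left: {1,4,5,6,7}→5  {3,4,5,6,7}→1
  6 left: {1,3,4,5,6,7}→6  {2,3,4,5,6,7}→1
  placing 0:b first → 7 extensions
  placing 1:u first → 1 extensions
total linear extensions = 8

8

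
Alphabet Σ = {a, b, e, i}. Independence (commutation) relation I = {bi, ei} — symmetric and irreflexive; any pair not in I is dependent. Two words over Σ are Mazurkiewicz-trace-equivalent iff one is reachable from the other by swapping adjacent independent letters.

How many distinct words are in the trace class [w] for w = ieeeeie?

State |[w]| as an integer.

21

0(i) covers ∅
1(e) covers ∅
2(e) covers 1:e
3(e) covers 2:e
4(e) covers 3:e
5(i) covers 0:i
6(e) covers 4:e
floor of heap: 0:i, 1:e
completions by unplaced set U, small U first (add the entries for U minus each lowest piece of U):
  |U|=1: {5}:1  {6}:1
  |U|=2: {0,5}:1  {4,6}:1  {5,6}:2
  |U|=3: {0,5,6}:3  {3,4,6}:1  {4,5,6}:3
  |U|=4: {0,4,5,6}:6  {2,3,4,6}:1  {3,4,5,6}:4
  |U|=5: {0,3,4,5,6}:10  {1,2,3,4,6}:1  {2,3,4,5,6}:5
  start at 0(i): 6
  start at 1(e): 15
sum over floor = 21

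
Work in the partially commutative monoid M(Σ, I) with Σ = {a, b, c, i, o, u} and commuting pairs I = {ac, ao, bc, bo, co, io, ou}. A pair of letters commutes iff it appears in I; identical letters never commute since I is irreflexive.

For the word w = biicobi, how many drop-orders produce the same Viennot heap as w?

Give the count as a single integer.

14

#0=b has no predecessor
#1=i depends on [0:b]
#2=i depends on [1:i]
#3=c depends on [2:i]
#4=o has no predecessor
#5=b depends on [2:i]
#6=i depends on [3:c, 5:b]
sources: [0:b, 4:o]
N(rest) = Σ N(rest − s) over sources s of rest; N(one piece) = 1:
  size 1 → [4]=1  [6]=1
  size 2 → [3,6]=1  [4,6]=2  [5,6]=1
  size 3 → [3,4,6]=3  [3,5,6]=2  [4,5,6]=3
  size 4 → [2,3,5,6]=2  [3,4,5,6]=8
  size 5 → [1,2,3,5,6]=2  [2,3,4,5,6]=10
  first=0(b) contributes 12
  first=4(o) contributes 2
|[w]| = 14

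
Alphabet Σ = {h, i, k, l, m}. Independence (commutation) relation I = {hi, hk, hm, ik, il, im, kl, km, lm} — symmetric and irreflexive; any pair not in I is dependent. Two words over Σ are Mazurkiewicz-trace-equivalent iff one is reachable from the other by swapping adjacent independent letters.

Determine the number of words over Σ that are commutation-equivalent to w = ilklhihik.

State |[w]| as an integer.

1260

piece 0:i — minimal
piece 1:l — minimal
piece 2:k — minimal
piece 3:l rests on {1:l}
piece 4:h rests on {3:l}
piece 5:i rests on {0:i}
piece 6:h rests on {4:h}
piece 7:i rests on {5:i}
piece 8:k rests on {2:k}
minimal pieces: {0:i, 1:l, 2:k}
ways to finish when only these pieces remain (= sum over removing one remaining piece with nothing left below it):
  1 left: {6}→1  {7}→1  {8}→1
  2 left: {2,8}→1  {4,6}→1  {5,7}→1  {6,7}→2  {6,8}→2  {7,8}→2
  3 left: {0,5,7}→1  {2,6,8}→3  {2,7,8}→3  {3,4,6}→1  {4,6,7}→3  {4,6,8}→3  {5,6,7}→3  {5,7,8}→3  {6,7,8}→6
  4 left: {0,5,6,7}→4  {0,5,7,8}→4  {1,3,4,6}→1  {2,4,6,8}→6  {2,5,7,8}→6  {2,6,7,8}→12  {3,4,6,7}→4  {3,4,6,8}→4  {4,5,6,7}→6  {4,6,7,8}→12  {5,6,7,8}→12
  5 left: {0,2,5,7,8}→10  {0,4,5,6,7}→10  {0,5,6,7,8}→20  {1,3,4,6,7}→5  {1,3,4,6,8}→5  {2,3,4,6,8}→10  {2,4,6,7,8}→30  {2,5,6,7,8}→30  {3,4,5,6,7}→10  {3,4,6,7,8}→20  {4,5,6,7,8}→30
  6 left: {0,2,5,6,7,8}→60  {0,3,4,5,6,7}→20  {0,4,5,6,7,8}→60  {1,2,3,4,6,8}→15  {1,3,4,5,6,7}→15  {1,3,4,6,7,8}→30  {2,3,4,6,7,8}→60  {2,4,5,6,7,8}→90  {3,4,5,6,7,8}→60
  7 left: {0,1,3,4,5,6,7}→35  {0,2,4,5,6,7,8}→210  {0,3,4,5,6,7,8}→140  {1,2,3,4,6,7,8}→105  {1,3,4,5,6,7,8}→105  {2,3,4,5,6,7,8}→210
  placing 0:i first → 420 extensions
  placing 1:l first → 560 extensions
  placing 2:k first → 280 extensions
total linear extensions = 1260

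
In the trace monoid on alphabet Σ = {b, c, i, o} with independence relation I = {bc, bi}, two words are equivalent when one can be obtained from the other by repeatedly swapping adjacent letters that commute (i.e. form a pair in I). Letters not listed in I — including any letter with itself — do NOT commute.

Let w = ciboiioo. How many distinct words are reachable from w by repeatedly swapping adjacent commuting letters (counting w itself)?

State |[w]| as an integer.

3

drop 0:c onto floor
drop 1:i onto {0:c}
drop 2:b onto floor
drop 3:o onto {1:i, 2:b}
drop 4:i onto {3:o}
drop 5:i onto {4:i}
drop 6:o onto {5:i}
drop 7:o onto {6:o}
ground layer = {0:c, 2:b}
drop-orders for the pieces not yet dropped (sum over which currently-grounded one goes next):
  1 to go: {7} 1
  2 to go: {6,7} 1
  3 to go: {5,6,7} 1
  4 to go: {4,5,6,7} 1
  5 to go: {3,4,5,6,7} 1
  6 to go: {1,3,4,5,6,7} 1  {2,3,4,5,6,7} 1
  if 0:c drops first: 2 orders
  if 2:b drops first: 1 orders
heap linearizations: 3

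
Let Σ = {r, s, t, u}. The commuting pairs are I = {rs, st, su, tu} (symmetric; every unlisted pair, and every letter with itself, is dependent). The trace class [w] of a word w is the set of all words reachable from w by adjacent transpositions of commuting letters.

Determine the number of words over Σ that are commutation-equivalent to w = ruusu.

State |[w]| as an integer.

drop 0:r onto floor
drop 1:u onto {0:r}
drop 2:u onto {1:u}
drop 3:s onto floor
drop 4:u onto {2:u}
ground layer = {0:r, 3:s}
drop-orders for the pieces not yet dropped (sum over which currently-grounded one goes next):
  1 to go: {3} 1  {4} 1
  2 to go: {2,4} 1  {3,4} 2
  3 to go: {1,2,4} 1  {2,3,4} 3
  if 0:r drops first: 4 orders
  if 3:s drops first: 1 orders
heap linearizations: 5

5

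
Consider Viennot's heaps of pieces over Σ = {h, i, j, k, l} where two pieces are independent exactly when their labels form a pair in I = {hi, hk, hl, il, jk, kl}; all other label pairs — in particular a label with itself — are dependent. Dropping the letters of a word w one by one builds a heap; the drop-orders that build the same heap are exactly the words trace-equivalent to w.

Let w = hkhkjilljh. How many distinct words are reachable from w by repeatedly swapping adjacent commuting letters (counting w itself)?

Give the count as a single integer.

0(h) covers ∅
1(k) covers ∅
2(h) covers 0:h
3(k) covers 1:k
4(j) covers 2:h
5(i) covers 3:k, 4:j
6(l) covers 4:j
7(l) covers 6:l
8(j) covers 5:i, 7:l
9(h) covers 8:j
floor of heap: 0:h, 1:k
completions by unplaced set U, small U first (add the entries for U minus each lowest piece of U):
  |U|=1: {9}:1
  |U|=2: {8,9}:1
  |U|=3: {5,8,9}:1  {7,8,9}:1
  |U|=4: {3,5,8,9}:1  {5,7,8,9}:2  {6,7,8,9}:1
  |U|=5: {1,3,5,8,9}:1  {3,5,7,8,9}:3  {5,6,7,8,9}:3
  |U|=6: {1,3,5,7,8,9}:4  {3,5,6,7,8,9}:6  {4,5,6,7,8,9}:3
  |U|=7: {1,3,5,6,7,8,9}:10  {2,4,5,6,7,8,9}:3  {3,4,5,6,7,8,9}:9
  |U|=8: {0,2,4,5,6,7,8,9}:3  {1,3,4,5,6,7,8,9}:19  {2,3,4,5,6,7,8,9}:12
  start at 0(h): 31
  start at 1(k): 15
sum over floor = 46

46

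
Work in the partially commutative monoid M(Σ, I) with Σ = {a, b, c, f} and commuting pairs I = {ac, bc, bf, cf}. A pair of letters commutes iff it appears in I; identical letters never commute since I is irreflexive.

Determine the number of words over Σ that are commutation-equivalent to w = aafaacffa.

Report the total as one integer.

9

#0=a has no predecessor
#1=a depends on [0:a]
#2=f depends on [1:a]
#3=a depends on [2:f]
#4=a depends on [3:a]
#5=c has no predecessor
#6=f depends on [4:a]
#7=f depends on [6:f]
#8=a depends on [7:f]
sources: [0:a, 5:c]
N(rest) = Σ N(rest − s) over sources s of rest; N(one piece) = 1:
  size 1 → [5]=1  [8]=1
  size 2 → [5,8]=2  [7,8]=1
  size 3 → [5,7,8]=3  [6,7,8]=1
  size 4 → [4,6,7,8]=1  [5,6,7,8]=4
  size 5 → [3,4,6,7,8]=1  [4,5,6,7,8]=5
  size 6 → [2,3,4,6,7,8]=1  [3,4,5,6,7,8]=6
  size 7 → [1,2,3,4,6,7,8]=1  [2,3,4,5,6,7,8]=7
  first=0(a) contributes 8
  first=5(c) contributes 1
|[w]| = 9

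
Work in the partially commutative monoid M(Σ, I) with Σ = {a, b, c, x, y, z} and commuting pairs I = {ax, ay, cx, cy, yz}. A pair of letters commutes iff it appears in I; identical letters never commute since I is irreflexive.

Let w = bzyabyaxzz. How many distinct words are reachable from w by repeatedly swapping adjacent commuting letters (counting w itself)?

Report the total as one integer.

drop 0:b onto floor
drop 1:z onto {0:b}
drop 2:y onto {0:b}
drop 3:a onto {1:z}
drop 4:b onto {2:y, 3:a}
drop 5:y onto {4:b}
drop 6:a onto {4:b}
drop 7:x onto {5:y}
drop 8:z onto {6:a, 7:x}
drop 9:z onto {8:z}
ground layer = {0:b}
drop-orders for the pieces not yet dropped (sum over which currently-grounded one goes next):
  1 to go: {9} 1
  2 to go: {8,9} 1
  3 to go: {6,8,9} 1  {7,8,9} 1
  4 to go: {5,7,8,9} 1  {6,7,8,9} 2
  5 to go: {5,6,7,8,9} 3
  6 to go: {4,5,6,7,8,9} 3
  7 to go: {2,4,5,6,7,8,9} 3  {3,4,5,6,7,8,9} 3
  8 to go: {1,3,4,5,6,7,8,9} 3  {2,3,4,5,6,7,8,9} 6
  if 0:b drops first: 9 orders

9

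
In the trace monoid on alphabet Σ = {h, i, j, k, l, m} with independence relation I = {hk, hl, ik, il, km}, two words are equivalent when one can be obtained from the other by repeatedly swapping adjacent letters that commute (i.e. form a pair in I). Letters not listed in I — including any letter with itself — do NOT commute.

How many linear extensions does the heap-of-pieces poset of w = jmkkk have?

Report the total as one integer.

4

piece 0:j — minimal
piece 1:m rests on {0:j}
piece 2:k rests on {0:j}
piece 3:k rests on {2:k}
piece 4:k rests on {3:k}
minimal pieces: {0:j}
ways to finish when only these pieces remain (= sum over removing one remaining piece with nothing left below it):
  1 left: {1}→1  {4}→1
  2 left: {1,4}→2  {3,4}→1
  3 left: {1,3,4}→3  {2,3,4}→1
  placing 0:j first → 4 extensions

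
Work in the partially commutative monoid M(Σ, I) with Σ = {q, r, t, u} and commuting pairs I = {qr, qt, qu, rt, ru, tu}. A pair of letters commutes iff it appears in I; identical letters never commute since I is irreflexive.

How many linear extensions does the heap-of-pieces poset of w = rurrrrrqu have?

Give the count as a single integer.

252

0(r) covers ∅
1(u) covers ∅
2(r) covers 0:r
3(r) covers 2:r
4(r) covers 3:r
5(r) covers 4:r
6(r) covers 5:r
7(q) covers ∅
8(u) covers 1:u
floor of heap: 0:r, 1:u, 7:q
completions by unplaced set U, small U first (add the entries for U minus each lowest piece of U):
  |U|=1: {6}:1  {7}:1  {8}:1
  |U|=2: {1,8}:1  {5,6}:1  {6,7}:2  {6,8}:2  {7,8}:2
  |U|=3: {1,6,8}:3  {1,7,8}:3  {4,5,6}:1  {5,6,7}:3  {5,6,8}:3  {6,7,8}:6
  |U|=4: {1,5,6,8}:6  {1,6,7,8}:12  {3,4,5,6}:1  {4,5,6,7}:4  {4,5,6,8}:4  {5,6,7,8}:12
  |U|=5: {1,4,5,6,8}:10  {1,5,6,7,8}:30  {2,3,4,5,6}:1  {3,4,5,6,7}:5  {3,4,5,6,8}:5  {4,5,6,7,8}:20
  |U|=6: {0,2,3,4,5,6}:1  {1,3,4,5,6,8}:15  {1,4,5,6,7,8}:60  {2,3,4,5,6,7}:6  {2,3,4,5,6,8}:6  {3,4,5,6,7,8}:30
  |U|=7: {0,2,3,4,5,6,7}:7  {0,2,3,4,5,6,8}:7  {1,2,3,4,5,6,8}:21  {1,3,4,5,6,7,8}:105  {2,3,4,5,6,7,8}:42
  start at 0(r): 168
  start at 1(u): 56
  start at 7(q): 28
sum over floor = 252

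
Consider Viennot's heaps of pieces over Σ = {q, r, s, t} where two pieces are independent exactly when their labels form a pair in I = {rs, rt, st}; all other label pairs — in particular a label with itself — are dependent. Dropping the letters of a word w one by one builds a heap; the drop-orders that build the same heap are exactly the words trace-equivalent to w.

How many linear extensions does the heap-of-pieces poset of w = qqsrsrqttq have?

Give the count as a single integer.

6

#0=q has no predecessor
#1=q depends on [0:q]
#2=s depends on [1:q]
#3=r depends on [1:q]
#4=s depends on [2:s]
#5=r depends on [3:r]
#6=q depends on [4:s, 5:r]
#7=t depends on [6:q]
#8=t depends on [7:t]
#9=q depends on [8:t]
sources: [0:q]
N(rest) = Σ N(rest − s) over sources s of rest; N(one piece) = 1:
  size 1 → [9]=1
  size 2 → [8,9]=1
  size 3 → [7,8,9]=1
  size 4 → [6,7,8,9]=1
  size 5 → [4,6,7,8,9]=1  [5,6,7,8,9]=1
  size 6 → [2,4,6,7,8,9]=1  [3,5,6,7,8,9]=1  [4,5,6,7,8,9]=2
  size 7 → [2,4,5,6,7,8,9]=3  [3,4,5,6,7,8,9]=3
  size 8 → [2,3,4,5,6,7,8,9]=6
  first=0(q) contributes 6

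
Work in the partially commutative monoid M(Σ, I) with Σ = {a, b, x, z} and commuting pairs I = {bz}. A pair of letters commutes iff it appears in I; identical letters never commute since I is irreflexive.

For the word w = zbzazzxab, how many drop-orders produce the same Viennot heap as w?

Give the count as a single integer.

3

0(z) covers ∅
1(b) covers ∅
2(z) covers 0:z
3(a) covers 1:b, 2:z
4(z) covers 3:a
5(z) covers 4:z
6(x) covers 5:z
7(a) covers 6:x
8(b) covers 7:a
floor of heap: 0:z, 1:b
completions by unplaced set U, small U first (add the entries for U minus each lowest piece of U):
  |U|=1: {8}:1
  |U|=2: {7,8}:1
  |U|=3: {6,7,8}:1
  |U|=4: {5,6,7,8}:1
  |U|=5: {4,5,6,7,8}:1
  |U|=6: {3,4,5,6,7,8}:1
  |U|=7: {1,3,4,5,6,7,8}:1  {2,3,4,5,6,7,8}:1
  start at 0(z): 2
  start at 1(b): 1
sum over floor = 3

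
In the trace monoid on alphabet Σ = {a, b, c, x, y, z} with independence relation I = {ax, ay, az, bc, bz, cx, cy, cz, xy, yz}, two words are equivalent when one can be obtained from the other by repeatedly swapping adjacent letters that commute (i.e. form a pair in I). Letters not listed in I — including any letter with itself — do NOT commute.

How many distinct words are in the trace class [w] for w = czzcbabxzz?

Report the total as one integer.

63

0(c) covers ∅
1(z) covers ∅
2(z) covers 1:z
3(c) covers 0:c
4(b) covers ∅
5(a) covers 3:c, 4:b
6(b) covers 5:a
7(x) covers 2:z, 6:b
8(z) covers 7:x
9(z) covers 8:z
floor of heap: 0:c, 1:z, 4:b
completions by unplaced set U, small U first (add the entries for U minus each lowest piece of U):
  |U|=1: {9}:1
  |U|=2: {8,9}:1
  |U|=3: {7,8,9}:1
  |U|=4: {2,7,8,9}:1  {6,7,8,9}:1
  |U|=5: {1,2,7,8,9}:1  {2,6,7,8,9}:2  {5,6,7,8,9}:1
  |U|=6: {1,2,6,7,8,9}:3  {2,5,6,7,8,9}:3  {3,5,6,7,8,9}:1  {4,5,6,7,8,9}:1
  |U|=7: {0,3,5,6,7,8,9}:1  {1,2,5,6,7,8,9}:6  {2,3,5,6,7,8,9}:4  {2,4,5,6,7,8,9}:4  {3,4,5,6,7,8,9}:2
  |U|=8: {0,2,3,5,6,7,8,9}:5  {0,3,4,5,6,7,8,9}:3  {1,2,3,5,6,7,8,9}:10  {1,2,4,5,6,7,8,9}:10  {2,3,4,5,6,7,8,9}:10
  start at 0(c): 30
  start at 1(z): 18
  start at 4(b): 15
sum over floor = 63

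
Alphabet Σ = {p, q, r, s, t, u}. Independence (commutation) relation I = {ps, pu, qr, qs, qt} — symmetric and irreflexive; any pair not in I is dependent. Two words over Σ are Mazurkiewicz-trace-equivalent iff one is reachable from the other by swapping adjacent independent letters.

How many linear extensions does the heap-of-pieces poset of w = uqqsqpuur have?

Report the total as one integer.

0(u) covers ∅
1(q) covers 0:u
2(q) covers 1:q
3(s) covers 0:u
4(q) covers 2:q
5(p) covers 4:q
6(u) covers 3:s, 4:q
7(u) covers 6:u
8(r) covers 5:p, 7:u
floor of heap: 0:u
completions by unplaced set U, small U first (add the entries for U minus each lowest piece of U):
  |U|=1: {8}:1
  |U|=2: {5,8}:1  {7,8}:1
  |U|=3: {5,7,8}:2  {6,7,8}:1
  |U|=4: {3,6,7,8}:1  {5,6,7,8}:3
  |U|=5: {3,5,6,7,8}:4  {4,5,6,7,8}:3
  |U|=6: {2,4,5,6,7,8}:3  {3,4,5,6,7,8}:7
  |U|=7: {1,2,4,5,6,7,8}:3  {2,3,4,5,6,7,8}:10
  start at 0(u): 13

13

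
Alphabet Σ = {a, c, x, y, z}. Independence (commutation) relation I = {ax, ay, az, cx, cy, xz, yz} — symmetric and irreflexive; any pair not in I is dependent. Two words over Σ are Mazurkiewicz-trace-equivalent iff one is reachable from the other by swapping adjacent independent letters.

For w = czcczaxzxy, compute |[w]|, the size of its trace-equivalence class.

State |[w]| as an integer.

360

#0=c has no predecessor
#1=z depends on [0:c]
#2=c depends on [1:z]
#3=c depends on [2:c]
#4=z depends on [3:c]
#5=a depends on [3:c]
#6=x has no predecessor
#7=z depends on [4:z]
#8=x depends on [6:x]
#9=y depends on [8:x]
sources: [0:c, 6:x]
N(rest) = Σ N(rest − s) over sources s of rest; N(one piece) = 1:
  size 1 → [5]=1  [7]=1  [9]=1
  size 2 → [4,7]=1  [5,7]=2  [5,9]=2  [7,9]=2  [8,9]=1
  size 3 → [4,5,7]=3  [4,7,9]=3  [5,7,9]=6  [5,8,9]=3  [6,8,9]=1  [7,8,9]=3
  size 4 → [3,4,5,7]=3  [4,5,7,9]=12  [4,7,8,9]=6  [5,6,8,9]=4  [5,7,8,9]=12  [6,7,8,9]=4
  size 5 → [2,3,4,5,7]=3  [3,4,5,7,9]=15  [4,5,7,8,9]=30  [4,6,7,8,9]=10  [5,6,7,8,9]=20
  size 6 → [1,2,3,4,5,7]=3  [2,3,4,5,7,9]=18  [3,4,5,7,8,9]=45  [4,5,6,7,8,9]=60
  size 7 → [0,1,2,3,4,5,7]=3  [1,2,3,4,5,7,9]=21  [2,3,4,5,7,8,9]=63  [3,4,5,6,7,8,9]=105
  size 8 → [0,1,2,3,4,5,7,9]=24  [1,2,3,4,5,7,8,9]=84  [2,3,4,5,6,7,8,9]=168
  first=0(c) contributes 252
  first=6(x) contributes 108
|[w]| = 360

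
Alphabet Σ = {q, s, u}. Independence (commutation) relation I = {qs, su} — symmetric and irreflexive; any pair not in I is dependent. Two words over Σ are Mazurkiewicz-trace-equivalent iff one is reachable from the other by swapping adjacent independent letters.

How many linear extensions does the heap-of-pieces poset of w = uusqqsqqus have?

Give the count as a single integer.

drop 0:u onto floor
drop 1:u onto {0:u}
drop 2:s onto floor
drop 3:q onto {1:u}
drop 4:q onto {3:q}
drop 5:s onto {2:s}
drop 6:q onto {4:q}
drop 7:q onto {6:q}
drop 8:u onto {7:q}
drop 9:s onto {5:s}
ground layer = {0:u, 2:s}
drop-orders for the pieces not yet dropped (sum over which currently-grounded one goes next):
  1 to go: {8} 1  {9} 1
  2 to go: {5,9} 1  {7,8} 1  {8,9} 2
  3 to go: {2,5,9} 1  {5,8,9} 3  {6,7,8} 1  {7,8,9} 3
  4 to go: {2,5,8,9} 4  {4,6,7,8} 1  {5,7,8,9} 6  {6,7,8,9} 4
  5 to go: {2,5,7,8,9} 10  {3,4,6,7,8} 1  {4,6,7,8,9} 5  {5,6,7,8,9} 10
  6 to go: {1,3,4,6,7,8} 1  {2,5,6,7,8,9} 20  {3,4,6,7,8,9} 6  {4,5,6,7,8,9} 15
  7 to go: {0,1,3,4,6,7,8} 1  {1,3,4,6,7,8,9} 7  {2,4,5,6,7,8,9} 35  {3,4,5,6,7,8,9} 21
  8 to go: {0,1,3,4,6,7,8,9} 8  {1,3,4,5,6,7,8,9} 28  {2,3,4,5,6,7,8,9} 56
  if 0:u drops first: 84 orders
  if 2:s drops first: 36 orders
heap linearizations: 120

120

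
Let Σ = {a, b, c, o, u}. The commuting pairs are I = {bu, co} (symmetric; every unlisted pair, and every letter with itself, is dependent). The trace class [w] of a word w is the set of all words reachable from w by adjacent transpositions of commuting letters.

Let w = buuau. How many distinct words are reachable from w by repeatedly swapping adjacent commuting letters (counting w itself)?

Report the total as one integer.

piece 0:b — minimal
piece 1:u — minimal
piece 2:u rests on {1:u}
piece 3:a rests on {0:b, 2:u}
piece 4:u rests on {3:a}
minimal pieces: {0:b, 1:u}
ways to finish when only these pieces remain (= sum over removing one remaining piece with nothing left below it):
  1 left: {4}→1
  2 left: {3,4}→1
  3 left: {0,3,4}→1  {2,3,4}→1
  placing 0:b first → 1 extensions
  placing 1:u first → 2 extensions
total linear extensions = 3

3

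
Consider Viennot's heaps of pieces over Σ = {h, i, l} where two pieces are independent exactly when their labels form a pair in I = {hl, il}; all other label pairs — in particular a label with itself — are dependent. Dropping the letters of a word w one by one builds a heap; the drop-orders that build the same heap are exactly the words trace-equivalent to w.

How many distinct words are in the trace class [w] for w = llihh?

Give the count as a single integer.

#0=l has no predecessor
#1=l depends on [0:l]
#2=i has no predecessor
#3=h depends on [2:i]
#4=h depends on [3:h]
sources: [0:l, 2:i]
N(rest) = Σ N(rest − s) over sources s of rest; N(one piece) = 1:
  size 1 → [1]=1  [4]=1
  size 2 → [0,1]=1  [1,4]=2  [3,4]=1
  size 3 → [0,1,4]=3  [1,3,4]=3  [2,3,4]=1
  first=0(l) contributes 4
  first=2(i) contributes 6
|[w]| = 10

10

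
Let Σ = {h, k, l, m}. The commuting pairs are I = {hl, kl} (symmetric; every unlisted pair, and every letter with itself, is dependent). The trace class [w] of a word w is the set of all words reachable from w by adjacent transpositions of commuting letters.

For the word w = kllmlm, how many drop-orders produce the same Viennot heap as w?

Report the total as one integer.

3

drop 0:k onto floor
drop 1:l onto floor
drop 2:l onto {1:l}
drop 3:m onto {0:k, 2:l}
drop 4:l onto {3:m}
drop 5:m onto {4:l}
ground layer = {0:k, 1:l}
drop-orders for the pieces not yet dropped (sum over which currently-grounded one goes next):
  1 to go: {5} 1
  2 to go: {4,5} 1
  3 to go: {3,4,5} 1
  4 to go: {0,3,4,5} 1  {2,3,4,5} 1
  if 0:k drops first: 1 orders
  if 1:l drops first: 2 orders
heap linearizations: 3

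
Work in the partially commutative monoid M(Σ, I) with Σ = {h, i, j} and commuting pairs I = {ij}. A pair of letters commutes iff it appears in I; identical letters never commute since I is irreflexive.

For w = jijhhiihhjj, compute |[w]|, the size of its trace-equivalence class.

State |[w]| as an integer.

3

#0=j has no predecessor
#1=i has no predecessor
#2=j depends on [0:j]
#3=h depends on [1:i, 2:j]
#4=h depends on [3:h]
#5=i depends on [4:h]
#6=i depends on [5:i]
#7=h depends on [6:i]
#8=h depends on [7:h]
#9=j depends on [8:h]
#10=j depends on [9:j]
sources: [0:j, 1:i]
N(rest) = Σ N(rest − s) over sources s of rest; N(one piece) = 1:
  size 1 → [10]=1
  size 2 → [9,10]=1
  size 3 → [8,9,10]=1
  size 4 → [7,8,9,10]=1
  size 5 → [6,7,8,9,10]=1
  size 6 → [5,6,7,8,9,10]=1
  size 7 → [4,5,6,7,8,9,10]=1
  size 8 → [3,4,5,6,7,8,9,10]=1
  size 9 → [1,3,4,5,6,7,8,9,10]=1  [2,3,4,5,6,7,8,9,10]=1
  first=0(j) contributes 2
  first=1(i) contributes 1
|[w]| = 3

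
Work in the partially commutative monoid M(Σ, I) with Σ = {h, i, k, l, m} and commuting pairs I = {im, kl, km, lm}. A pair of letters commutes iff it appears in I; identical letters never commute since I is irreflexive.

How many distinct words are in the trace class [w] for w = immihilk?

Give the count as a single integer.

12

drop 0:i onto floor
drop 1:m onto floor
drop 2:m onto {1:m}
drop 3:i onto {0:i}
drop 4:h onto {2:m, 3:i}
drop 5:i onto {4:h}
drop 6:l onto {5:i}
drop 7:k onto {5:i}
ground layer = {0:i, 1:m}
drop-orders for the pieces not yet dropped (sum over which currently-grounded one goes next):
  1 to go: {6} 1  {7} 1
  2 to go: {6,7} 2
  3 to go: {5,6,7} 2
  4 to go: {4,5,6,7} 2
  5 to go: {2,4,5,6,7} 2  {3,4,5,6,7} 2
  6 to go: {0,3,4,5,6,7} 2  {1,2,4,5,6,7} 2  {2,3,4,5,6,7} 4
  if 0:i drops first: 6 orders
  if 1:m drops first: 6 orders
heap linearizations: 12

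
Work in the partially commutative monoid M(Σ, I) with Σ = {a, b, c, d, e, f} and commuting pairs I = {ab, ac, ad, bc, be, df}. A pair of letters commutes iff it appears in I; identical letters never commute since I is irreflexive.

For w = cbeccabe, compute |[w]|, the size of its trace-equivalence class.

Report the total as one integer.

84

0(c) covers ∅
1(b) covers ∅
2(e) covers 0:c
3(c) covers 2:e
4(c) covers 3:c
5(a) covers 2:e
6(b) covers 1:b
7(e) covers 4:c, 5:a
floor of heap: 0:c, 1:b
completions by unplaced set U, small U first (add the entries for U minus each lowest piece of U):
  |U|=1: {6}:1  {7}:1
  |U|=2: {1,6}:1  {4,7}:1  {5,7}:1  {6,7}:2
  |U|=3: {1,6,7}:3  {3,4,7}:1  {4,5,7}:2  {4,6,7}:3  {5,6,7}:3
  |U|=4: {1,4,6,7}:6  {1,5,6,7}:6  {3,4,5,7}:3  {3,4,6,7}:4  {4,5,6,7}:8
  |U|=5: {1,3,4,6,7}:10  {1,4,5,6,7}:20  {2,3,4,5,7}:3  {3,4,5,6,7}:15
  |U|=6: {0,2,3,4,5,7}:3  {1,3,4,5,6,7}:45  {2,3,4,5,6,7}:18
  start at 0(c): 63
  start at 1(b): 21
sum over floor = 84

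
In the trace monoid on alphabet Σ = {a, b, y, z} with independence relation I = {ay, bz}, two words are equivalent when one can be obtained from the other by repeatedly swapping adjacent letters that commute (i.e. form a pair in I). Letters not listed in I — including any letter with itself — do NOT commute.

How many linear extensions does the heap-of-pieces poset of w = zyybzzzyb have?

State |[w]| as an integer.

0(z) covers ∅
1(y) covers 0:z
2(y) covers 1:y
3(b) covers 2:y
4(z) covers 2:y
5(z) covers 4:z
6(z) covers 5:z
7(y) covers 3:b, 6:z
8(b) covers 7:y
floor of heap: 0:z
completions by unplaced set U, small U first (add the entries for U minus each lowest piece of U):
  |U|=1: {8}:1
  |U|=2: {7,8}:1
  |U|=3: {3,7,8}:1  {6,7,8}:1
  |U|=4: {3,6,7,8}:2  {5,6,7,8}:1
  |U|=5: {3,5,6,7,8}:3  {4,5,6,7,8}:1
  |U|=6: {3,4,5,6,7,8}:4
  |U|=7: {2,3,4,5,6,7,8}:4
  start at 0(z): 4

4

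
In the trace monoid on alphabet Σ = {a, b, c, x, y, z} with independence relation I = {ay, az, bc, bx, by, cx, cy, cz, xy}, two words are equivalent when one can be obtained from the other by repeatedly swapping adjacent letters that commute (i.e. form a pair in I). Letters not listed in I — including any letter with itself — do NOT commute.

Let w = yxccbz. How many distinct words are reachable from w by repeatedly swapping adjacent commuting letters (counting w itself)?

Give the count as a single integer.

90

drop 0:y onto floor
drop 1:x onto floor
drop 2:c onto floor
drop 3:c onto {2:c}
drop 4:b onto floor
drop 5:z onto {0:y, 1:x, 4:b}
ground layer = {0:y, 1:x, 2:c, 4:b}
drop-orders for the pieces not yet dropped (sum over which currently-grounded one goes next):
  1 to go: {3} 1  {5} 1
  2 to go: {0,5} 1  {1,5} 1  {2,3} 1  {3,5} 2  {4,5} 1
  3 to go: {0,1,5} 2  {0,3,5} 3  {0,4,5} 2  {1,3,5} 3  {1,4,5} 2  {2,3,5} 3  {3,4,5} 3
  4 to go: {0,1,3,5} 8  {0,1,4,5} 6  {0,2,3,5} 6  {0,3,4,5} 8  {1,2,3,5} 6  {1,3,4,5} 8  {2,3,4,5} 6
  if 0:y drops first: 20 orders
  if 1:x drops first: 20 orders
  if 2:c drops first: 30 orders
  if 4:b drops first: 20 orders
heap linearizations: 90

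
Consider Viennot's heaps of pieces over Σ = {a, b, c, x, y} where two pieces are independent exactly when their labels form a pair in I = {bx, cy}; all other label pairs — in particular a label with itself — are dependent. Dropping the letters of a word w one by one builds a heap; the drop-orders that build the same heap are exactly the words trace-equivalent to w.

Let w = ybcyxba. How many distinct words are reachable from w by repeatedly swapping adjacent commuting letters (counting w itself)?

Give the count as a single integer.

4

0(y) covers ∅
1(b) covers 0:y
2(c) covers 1:b
3(y) covers 1:b
4(x) covers 2:c, 3:y
5(b) covers 2:c, 3:y
6(a) covers 4:x, 5:b
floor of heap: 0:y
completions by unplaced set U, small U first (add the entries for U minus each lowest piece of U):
  |U|=1: {6}:1
  |U|=2: {4,6}:1  {5,6}:1
  |U|=3: {4,5,6}:2
  |U|=4: {2,4,5,6}:2  {3,4,5,6}:2
  |U|=5: {2,3,4,5,6}:4
  start at 0(y): 4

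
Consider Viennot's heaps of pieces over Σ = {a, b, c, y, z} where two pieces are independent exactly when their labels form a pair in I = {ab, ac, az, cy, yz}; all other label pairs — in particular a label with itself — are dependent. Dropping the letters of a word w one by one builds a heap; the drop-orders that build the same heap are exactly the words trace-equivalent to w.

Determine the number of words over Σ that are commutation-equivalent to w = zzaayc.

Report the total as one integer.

20

drop 0:z onto floor
drop 1:z onto {0:z}
drop 2:a onto floor
drop 3:a onto {2:a}
drop 4:y onto {3:a}
drop 5:c onto {1:z}
ground layer = {0:z, 2:a}
drop-orders for the pieces not yet dropped (sum over which currently-grounded one goes next):
  1 to go: {4} 1  {5} 1
  2 to go: {1,5} 1  {3,4} 1  {4,5} 2
  3 to go: {0,1,5} 1  {1,4,5} 3  {2,3,4} 1  {3,4,5} 3
  4 to go: {0,1,4,5} 4  {1,3,4,5} 6  {2,3,4,5} 4
  if 0:z drops first: 10 orders
  if 2:a drops first: 10 orders
heap linearizations: 20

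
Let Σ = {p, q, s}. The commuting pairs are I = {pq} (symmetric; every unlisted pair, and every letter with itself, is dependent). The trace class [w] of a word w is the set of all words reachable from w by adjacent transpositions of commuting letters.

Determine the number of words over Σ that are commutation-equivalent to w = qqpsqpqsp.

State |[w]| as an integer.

piece 0:q — minimal
piece 1:q rests on {0:q}
piece 2:p — minimal
piece 3:s rests on {1:q, 2:p}
piece 4:q rests on {3:s}
piece 5:p rests on {3:s}
piece 6:q rests on {4:q}
piece 7:s rests on {5:p, 6:q}
piece 8:p rests on {7:s}
minimal pieces: {0:q, 2:p}
ways to finish when only these pieces remain (= sum over removing one remaining piece with nothing left below it):
  1 left: {8}→1
  2 left: {7,8}→1
  3 left: {5,7,8}→1  {6,7,8}→1
  4 left: {4,6,7,8}→1  {5,6,7,8}→2
  5 left: {4,5,6,7,8}→3
  6 left: {3,4,5,6,7,8}→3
  7 left: {1,3,4,5,6,7,8}→3  {2,3,4,5,6,7,8}→3
  placing 0:q first → 6 extensions
  placing 2:p first → 3 extensions
total linear extensions = 9

9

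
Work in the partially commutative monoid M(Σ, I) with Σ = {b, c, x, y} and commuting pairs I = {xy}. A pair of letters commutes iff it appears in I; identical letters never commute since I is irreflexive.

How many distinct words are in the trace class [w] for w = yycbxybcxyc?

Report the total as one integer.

4

drop 0:y onto floor
drop 1:y onto {0:y}
drop 2:c onto {1:y}
drop 3:b onto {2:c}
drop 4:x onto {3:b}
drop 5:y onto {3:b}
drop 6:b onto {4:x, 5:y}
drop 7:c onto {6:b}
drop 8:x onto {7:c}
drop 9:y onto {7:c}
drop 10:c onto {8:x, 9:y}
ground layer = {0:y}
drop-orders for the pieces not yet dropped (sum over which currently-grounded one goes next):
  1 to go: {10} 1
  2 to go: {8,10} 1  {9,10} 1
  3 to go: {8,9,10} 2
  4 to go: {7,8,9,10} 2
  5 to go: {6,7,8,9,10} 2
  6 to go: {4,6,7,8,9,10} 2  {5,6,7,8,9,10} 2
  7 to go: {4,5,6,7,8,9,10} 4
  8 to go: {3,4,5,6,7,8,9,10} 4
  9 to go: {2,3,4,5,6,7,8,9,10} 4
  if 0:y drops first: 4 orders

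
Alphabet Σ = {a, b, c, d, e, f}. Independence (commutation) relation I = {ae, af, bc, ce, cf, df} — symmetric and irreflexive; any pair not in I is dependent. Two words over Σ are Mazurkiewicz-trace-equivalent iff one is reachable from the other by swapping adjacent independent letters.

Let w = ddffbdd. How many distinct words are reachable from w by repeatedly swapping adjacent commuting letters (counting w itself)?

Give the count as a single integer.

piece 0:d — minimal
piece 1:d rests on {0:d}
piece 2:f — minimal
piece 3:f rests on {2:f}
piece 4:b rests on {1:d, 3:f}
piece 5:d rests on {4:b}
piece 6:d rests on {5:d}
minimal pieces: {0:d, 2:f}
ways to finish when only these pieces remain (= sum over removing one remaining piece with nothing left below it):
  1 left: {6}→1
  2 left: {5,6}→1
  3 left: {4,5,6}→1
  4 left: {1,4,5,6}→1  {3,4,5,6}→1
  5 left: {0,1,4,5,6}→1  {1,3,4,5,6}→2  {2,3,4,5,6}→1
  placing 0:d first → 3 extensions
  placing 2:f first → 3 extensions
total linear extensions = 6

6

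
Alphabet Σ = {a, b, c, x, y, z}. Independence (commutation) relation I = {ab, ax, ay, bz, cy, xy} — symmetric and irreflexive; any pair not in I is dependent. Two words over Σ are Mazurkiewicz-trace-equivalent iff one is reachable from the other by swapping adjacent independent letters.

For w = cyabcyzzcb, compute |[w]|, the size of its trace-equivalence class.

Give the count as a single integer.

12

#0=c has no predecessor
#1=y has no predecessor
#2=a depends on [0:c]
#3=b depends on [0:c, 1:y]
#4=c depends on [2:a, 3:b]
#5=y depends on [3:b]
#6=z depends on [4:c, 5:y]
#7=z depends on [6:z]
#8=c depends on [7:z]
#9=b depends on [8:c]
sources: [0:c, 1:y]
N(rest) = Σ N(rest − s) over sources s of rest; N(one piece) = 1:
  size 1 → [9]=1
  size 2 → [8,9]=1
  size 3 → [7,8,9]=1
  size 4 → [6,7,8,9]=1
  size 5 → [4,6,7,8,9]=1  [5,6,7,8,9]=1
  size 6 → [2,4,6,7,8,9]=1  [4,5,6,7,8,9]=2
  size 7 → [2,4,5,6,7,8,9]=3  [3,4,5,6,7,8,9]=2
  size 8 → [1,3,4,5,6,7,8,9]=2  [2,3,4,5,6,7,8,9]=5
  first=0(c) contributes 7
  first=1(y) contributes 5
|[w]| = 12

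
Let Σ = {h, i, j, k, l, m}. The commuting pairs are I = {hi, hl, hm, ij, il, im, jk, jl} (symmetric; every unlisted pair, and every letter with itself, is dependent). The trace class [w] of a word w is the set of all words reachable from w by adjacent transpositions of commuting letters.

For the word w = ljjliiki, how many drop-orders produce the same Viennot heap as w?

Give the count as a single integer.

0(l) covers ∅
1(j) covers ∅
2(j) covers 1:j
3(l) covers 0:l
4(i) covers ∅
5(i) covers 4:i
6(k) covers 3:l, 5:i
7(i) covers 6:k
floor of heap: 0:l, 1:j, 4:i
completions by unplaced set U, small U first (add the entries for U minus each lowest piece of U):
  |U|=1: {2}:1  {7}:1
  |U|=2: {1,2}:1  {2,7}:2  {6,7}:1
  |U|=3: {1,2,7}:3  {2,6,7}:3  {3,6,7}:1  {5,6,7}:1
  |U|=4: {0,3,6,7}:1  {1,2,6,7}:6  {2,3,6,7}:4  {2,5,6,7}:4  {3,5,6,7}:2  {4,5,6,7}:1
  |U|=5: {0,2,3,6,7}:5  {0,3,5,6,7}:3  {1,2,3,6,7}:10  {1,2,5,6,7}:10  {2,3,5,6,7}:10  {2,4,5,6,7}:5  {3,4,5,6,7}:3
  |U|=6: {0,1,2,3,6,7}:15  {0,2,3,5,6,7}:18  {0,3,4,5,6,7}:6  {1,2,3,5,6,7}:30  {1,2,4,5,6,7}:15  {2,3,4,5,6,7}:18
  start at 0(l): 63
  start at 1(j): 42
  start at 4(i): 63
sum over floor = 168

168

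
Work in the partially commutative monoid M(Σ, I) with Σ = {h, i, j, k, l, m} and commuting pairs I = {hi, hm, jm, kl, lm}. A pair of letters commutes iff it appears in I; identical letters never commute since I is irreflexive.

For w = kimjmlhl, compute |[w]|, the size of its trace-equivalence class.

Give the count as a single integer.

15

drop 0:k onto floor
drop 1:i onto {0:k}
drop 2:m onto {1:i}
drop 3:j onto {1:i}
drop 4:m onto {2:m}
drop 5:l onto {3:j}
drop 6:h onto {5:l}
drop 7:l onto {6:h}
ground layer = {0:k}
drop-orders for the pieces not yet dropped (sum over which currently-grounded one goes next):
  1 to go: {4} 1  {7} 1
  2 to go: {2,4} 1  {4,7} 2  {6,7} 1
  3 to go: {2,4,7} 3  {4,6,7} 3  {5,6,7} 1
  4 to go: {2,4,6,7} 6  {3,5,6,7} 1  {4,5,6,7} 4
  5 to go: {2,4,5,6,7} 10  {3,4,5,6,7} 5
  6 to go: {2,3,4,5,6,7} 15
  if 0:k drops first: 15 orders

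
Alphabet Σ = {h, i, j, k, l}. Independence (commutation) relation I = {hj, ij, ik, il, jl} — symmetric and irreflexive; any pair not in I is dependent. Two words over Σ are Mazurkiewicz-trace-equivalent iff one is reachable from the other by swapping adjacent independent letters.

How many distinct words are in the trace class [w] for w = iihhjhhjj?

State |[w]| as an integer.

84

drop 0:i onto floor
drop 1:i onto {0:i}
drop 2:h onto {1:i}
drop 3:h onto {2:h}
drop 4:j onto floor
drop 5:h onto {3:h}
drop 6:h onto {5:h}
drop 7:j onto {4:j}
drop 8:j onto {7:j}
ground layer = {0:i, 4:j}
drop-orders for the pieces not yet dropped (sum over which currently-grounded one goes next):
  1 to go: {6} 1  {8} 1
  2 to go: {5,6} 1  {6,8} 2  {7,8} 1
  3 to go: {3,5,6} 1  {4,7,8} 1  {5,6,8} 3  {6,7,8} 3
  4 to go: {2,3,5,6} 1  {3,5,6,8} 4  {4,6,7,8} 4  {5,6,7,8} 6
  5 to go: {1,2,3,5,6} 1  {2,3,5,6,8} 5  {3,5,6,7,8} 10  {4,5,6,7,8} 10
  6 to go: {0,1,2,3,5,6} 1  {1,2,3,5,6,8} 6  {2,3,5,6,7,8} 15  {3,4,5,6,7,8} 20
  7 to go: {0,1,2,3,5,6,8} 7  {1,2,3,5,6,7,8} 21  {2,3,4,5,6,7,8} 35
  if 0:i drops first: 56 orders
  if 4:j drops first: 28 orders
heap linearizations: 84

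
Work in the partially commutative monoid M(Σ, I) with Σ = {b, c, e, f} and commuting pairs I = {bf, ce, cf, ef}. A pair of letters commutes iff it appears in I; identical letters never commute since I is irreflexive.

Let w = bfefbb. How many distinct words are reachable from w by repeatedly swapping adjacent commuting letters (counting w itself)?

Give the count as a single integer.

#0=b has no predecessor
#1=f has no predecessor
#2=e depends on [0:b]
#3=f depends on [1:f]
#4=b depends on [2:e]
#5=b depends on [4:b]
sources: [0:b, 1:f]
N(rest) = Σ N(rest − s) over sources s of rest; N(one piece) = 1:
  size 1 → [3]=1  [5]=1
  size 2 → [1,3]=1  [3,5]=2  [4,5]=1
  size 3 → [1,3,5]=3  [2,4,5]=1  [3,4,5]=3
  size 4 → [0,2,4,5]=1  [1,3,4,5]=6  [2,3,4,5]=4
  first=0(b) contributes 10
  first=1(f) contributes 5
|[w]| = 15

15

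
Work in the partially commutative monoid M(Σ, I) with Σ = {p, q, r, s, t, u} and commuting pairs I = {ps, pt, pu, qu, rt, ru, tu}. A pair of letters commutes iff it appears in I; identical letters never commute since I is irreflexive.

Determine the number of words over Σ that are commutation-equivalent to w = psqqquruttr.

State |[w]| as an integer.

486

#0=p has no predecessor
#1=s has no predecessor
#2=q depends on [0:p, 1:s]
#3=q depends on [2:q]
#4=q depends on [3:q]
#5=u depends on [1:s]
#6=r depends on [4:q]
#7=u depends on [5:u]
#8=t depends on [4:q]
#9=t depends on [8:t]
#10=r depends on [6:r]
sources: [0:p, 1:s]
N(rest) = Σ N(rest − s) over sources s of rest; N(one piece) = 1:
  size 1 → [7]=1  [9]=1  [10]=1
  size 2 → [5,7]=1  [6,10]=1  [7,9]=2  [7,10]=2  [8,9]=1  [9,10]=2
  size 3 → [5,7,9]=3  [5,7,10]=3  [6,7,10]=3  [6,9,10]=3  [7,8,9]=3  [7,9,10]=6  [8,9,10]=3
  size 4 → [5,6,7,10]=6  [5,7,8,9]=6  [5,7,9,10]=12  [6,7,9,10]=12  [6,8,9,10]=6  [7,8,9,10]=12
  size 5 → [4,6,8,9,10]=6  [5,6,7,9,10]=30  [5,7,8,9,10]=30  [6,7,8,9,10]=30
  size 6 → [3,4,6,8,9,10]=6  [4,6,7,8,9,10]=36  [5,6,7,8,9,10]=90
  size 7 → [2,3,4,6,8,9,10]=6  [3,4,6,7,8,9,10]=42  [4,5,6,7,8,9,10]=126
  size 8 → [0,2,3,4,6,8,9,10]=6  [2,3,4,6,7,8,9,10]=48  [3,4,5,6,7,8,9,10]=168
  size 9 → [0,2,3,4,6,7,8,9,10]=54  [2,3,4,5,6,7,8,9,10]=216
  first=0(p) contributes 216
  first=1(s) contributes 270
|[w]| = 486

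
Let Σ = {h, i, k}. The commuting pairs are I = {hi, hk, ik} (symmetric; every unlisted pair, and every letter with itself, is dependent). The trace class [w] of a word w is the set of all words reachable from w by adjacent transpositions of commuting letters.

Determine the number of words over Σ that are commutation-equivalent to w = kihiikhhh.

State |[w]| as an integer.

1260

drop 0:k onto floor
drop 1:i onto floor
drop 2:h onto floor
drop 3:i onto {1:i}
drop 4:i onto {3:i}
drop 5:k onto {0:k}
drop 6:h onto {2:h}
drop 7:h onto {6:h}
drop 8:h onto {7:h}
ground layer = {0:k, 1:i, 2:h}
drop-orders for the pieces not yet dropped (sum over which currently-grounded one goes next):
  1 to go: {4} 1  {5} 1  {8} 1
  2 to go: {0,5} 1  {3,4} 1  {4,5} 2  {4,8} 2  {5,8} 2  {7,8} 1
  3 to go: {0,4,5} 3  {0,5,8} 3  {1,3,4} 1  {3,4,5} 3  {3,4,8} 3  {4,5,8} 6  {4,7,8} 3  {5,7,8} 3  {6,7,8} 1
  4 to go: {0,3,4,5} 6  {0,4,5,8} 12  {0,5,7,8} 6  {1,3,4,5} 4  {1,3,4,8} 4  {2,6,7,8} 1  {3,4,5,8} 12  {3,4,7,8} 6  {4,5,7,8} 12  {4,6,7,8} 4  {5,6,7,8} 4
  5 to go: {0,1,3,4,5} 10  {0,3,4,5,8} 30  {0,4,5,7,8} 30  {0,5,6,7,8} 10  {1,3,4,5,8} 20  {1,3,4,7,8} 10  {2,4,6,7,8} 5  {2,5,6,7,8} 5  {3,4,5,7,8} 30  {3,4,6,7,8} 10  {4,5,6,7,8} 20
  6 to go: {0,1,3,4,5,8} 60  {0,2,5,6,7,8} 15  {0,3,4,5,7,8} 90  {0,4,5,6,7,8} 60  {1,3,4,5,7,8} 60  {1,3,4,6,7,8} 20  {2,3,4,6,7,8} 15  {2,4,5,6,7,8} 30  {3,4,5,6,7,8} 60
  7 to go: {0,1,3,4,5,7,8} 210  {0,2,4,5,6,7,8} 105  {0,3,4,5,6,7,8} 210  {1,2,3,4,6,7,8} 35  {1,3,4,5,6,7,8} 140  {2,3,4,5,6,7,8} 105
  if 0:k drops first: 280 orders
  if 1:i drops first: 420 orders
  if 2:h drops first: 560 orders
heap linearizations: 1260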